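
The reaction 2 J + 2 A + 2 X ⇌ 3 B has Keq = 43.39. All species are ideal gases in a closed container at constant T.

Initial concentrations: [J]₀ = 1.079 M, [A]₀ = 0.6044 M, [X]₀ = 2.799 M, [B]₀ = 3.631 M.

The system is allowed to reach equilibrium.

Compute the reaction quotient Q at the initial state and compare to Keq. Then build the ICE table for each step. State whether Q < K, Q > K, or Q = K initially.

Q₀ = 14.37; Q < K (proceeds forward)

Q₀ = 14.37 vs Keq = 43.39 ⇒ Q<K, forward
Step 1:
                   J          A          X          B
  init         1.079     0.6044      2.799      3.631
  Δ          -0.1435    -0.1435    -0.1435     0.2152
  eq          0.9355     0.4609      2.656      3.846
  solve Keq expr → x = 0.07173; check Q = 43.39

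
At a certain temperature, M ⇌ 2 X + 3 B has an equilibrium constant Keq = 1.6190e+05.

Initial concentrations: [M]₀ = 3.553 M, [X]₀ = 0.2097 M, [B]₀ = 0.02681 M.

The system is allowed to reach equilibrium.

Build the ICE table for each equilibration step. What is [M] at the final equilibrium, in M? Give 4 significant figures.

[M]_eq = 0.2722 M

Q₀ = 2.3850e-07 vs Keq = 1.6190e+05 ⇒ Q<K, forward
Step 1:
                    M           X           B
  init          3.553      0.2097     0.02681
  Δ            -3.281       6.562       9.842
  eq           0.2722       6.771       9.869
  solve Keq expr → x = 3.281; check Q = 1.6190e+05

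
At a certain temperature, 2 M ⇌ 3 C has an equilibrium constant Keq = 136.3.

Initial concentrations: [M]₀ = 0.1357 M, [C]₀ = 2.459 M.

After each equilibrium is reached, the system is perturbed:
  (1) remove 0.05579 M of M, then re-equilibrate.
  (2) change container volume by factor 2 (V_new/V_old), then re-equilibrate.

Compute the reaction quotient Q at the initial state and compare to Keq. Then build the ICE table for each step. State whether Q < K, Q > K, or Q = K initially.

Q₀ = 807.5 vs Keq = 136.3 ⇒ Q>K, reverse
Step 1:
                  M         C
  Initial    0.1357     2.459
  Change     0.1502   -0.2254
  Equil      0.2859     2.234
  solve Keq expr → x = -0.07512; check Q = 136.3
Then remove 0.05579 M of M.
Step 2:
                  M         C
  Initial    0.2301     2.234
  Change    0.04339  -0.06508
  Equil      0.2735     2.169
  solve Keq expr → x = -0.02169; check Q = 136.3
Then change container volume by factor 2 (V_new/V_old).
Step 3:
                  M         C
  Initial    0.1368     1.084
  Change    -0.0333   0.04995
  Equil      0.1035     1.134
  solve Keq expr → x = 0.01665; check Q = 136.3

Q₀ = 807.5; Q > K (proceeds reverse)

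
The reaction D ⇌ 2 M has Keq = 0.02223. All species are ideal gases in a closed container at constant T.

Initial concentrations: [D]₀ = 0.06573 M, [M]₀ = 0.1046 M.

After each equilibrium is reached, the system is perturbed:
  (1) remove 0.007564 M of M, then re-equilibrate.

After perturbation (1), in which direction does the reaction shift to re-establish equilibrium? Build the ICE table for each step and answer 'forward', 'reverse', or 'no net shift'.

Q₀ = 0.1665 vs Keq = 0.02223 ⇒ Q>K, reverse
Step 1:
                  D         M
  I         0.06573    0.1046
  C         0.02932  -0.05863
  E         0.09505   0.04597
  solve Keq expr → x = -0.02932; check Q = 0.02223
Then remove 0.007564 M of M.
Step 2:
                  D         M
  I         0.09505    0.0384
  C       -0.003371  0.006742
  E         0.09168   0.04514
  solve Keq expr → x = 0.003371; check Q = 0.02223

Direction: forward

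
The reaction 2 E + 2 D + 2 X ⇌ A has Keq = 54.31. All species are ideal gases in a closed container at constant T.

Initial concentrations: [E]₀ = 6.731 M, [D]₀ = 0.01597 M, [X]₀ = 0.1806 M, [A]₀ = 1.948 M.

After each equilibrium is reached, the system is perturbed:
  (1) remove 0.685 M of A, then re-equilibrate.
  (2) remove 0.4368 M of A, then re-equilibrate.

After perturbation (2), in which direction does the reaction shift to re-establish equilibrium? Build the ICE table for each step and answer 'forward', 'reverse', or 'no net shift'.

Q₀ = 5169 vs Keq = 54.31 ⇒ Q>K, reverse
Step 1:
                   E          D          X          A
  Initial      6.731    0.01597     0.1806      1.948
  Change     0.08676    0.08676    0.08676   -0.04338
  Equil        6.818     0.1027     0.2674      1.905
  solve Keq expr → x = -0.04338; check Q = 54.31
Then remove 0.685 M of A.
Step 2:
                   E          D          X          A
  Initial      6.818     0.1027     0.2674       1.22
  Change    -0.01513   -0.01513   -0.01513   0.007565
  Equil        6.803    0.08761     0.2522      1.227
  solve Keq expr → x = 0.007565; check Q = 54.31
Then remove 0.4368 M of A.
Step 3:
                   E          D          X          A
  Initial      6.803    0.08761     0.2522     0.7904
  Change    -0.01302   -0.01302   -0.01302   0.006512
  Equil         6.79    0.07458     0.2392     0.7969
  solve Keq expr → x = 0.006512; check Q = 54.31

Direction: forward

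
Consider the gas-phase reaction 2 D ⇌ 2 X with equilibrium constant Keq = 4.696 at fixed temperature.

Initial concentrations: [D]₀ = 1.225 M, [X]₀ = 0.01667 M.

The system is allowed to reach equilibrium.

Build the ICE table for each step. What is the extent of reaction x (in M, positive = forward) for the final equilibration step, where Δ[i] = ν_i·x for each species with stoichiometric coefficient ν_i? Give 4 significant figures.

x = 0.4165 M

Q₀ = 1.8518e-04 vs Keq = 4.696 ⇒ Q<K, forward
Step 1:
                  D         X
  init        1.225   0.01667
  Δ         -0.8329    0.8329
  eq         0.3921    0.8496
  solve Keq expr → x = 0.4165; check Q = 4.696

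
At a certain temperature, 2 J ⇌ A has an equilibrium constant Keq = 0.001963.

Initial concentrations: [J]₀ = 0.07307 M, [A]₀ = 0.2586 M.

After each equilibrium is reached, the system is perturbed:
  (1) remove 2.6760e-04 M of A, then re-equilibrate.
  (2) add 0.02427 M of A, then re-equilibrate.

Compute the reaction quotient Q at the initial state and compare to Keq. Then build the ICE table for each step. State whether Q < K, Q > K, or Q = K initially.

Q₀ = 48.43; Q > K (proceeds reverse)

Q₀ = 48.43 vs Keq = 0.001963 ⇒ Q>K, reverse
Step 1:
                    J           A
  I           0.07307      0.2586
  C            0.5158     -0.2579
  E            0.5889  6.8079e-04
  solve Keq expr → x = -0.2579; check Q = 0.001963
Then remove 2.6760e-04 M of A.
Step 2:
                    J           A
  I            0.5889  4.1319e-04
  C       -5.3274e-04  2.6637e-04
  E            0.5884  6.7956e-04
  solve Keq expr → x = 2.6637e-04; check Q = 0.001963
Then add 0.02427 M of A.
Step 3:
                    J           A
  I            0.5884     0.02495
  C           0.04831    -0.02415
  E            0.6367  7.9573e-04
  solve Keq expr → x = -0.02415; check Q = 0.001963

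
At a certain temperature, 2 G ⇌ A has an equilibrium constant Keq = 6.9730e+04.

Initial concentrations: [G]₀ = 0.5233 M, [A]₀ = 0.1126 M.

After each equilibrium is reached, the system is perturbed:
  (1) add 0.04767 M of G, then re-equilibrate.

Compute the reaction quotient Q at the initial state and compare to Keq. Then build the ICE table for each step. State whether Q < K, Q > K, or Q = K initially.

Q₀ = 0.4112 vs Keq = 6.9730e+04 ⇒ Q<K, forward
Step 1:
                  G         A
  init       0.5233    0.1126
  Δ          -0.521    0.2605
  eq       0.002313    0.3731
  solve Keq expr → x = 0.2605; check Q = 6.9730e+04
Then add 0.04767 M of G.
Step 2:
                  G         A
  init      0.04998    0.3731
  Δ         -0.0476    0.0238
  eq       0.002386    0.3969
  solve Keq expr → x = 0.0238; check Q = 6.9730e+04

Q₀ = 0.4112; Q < K (proceeds forward)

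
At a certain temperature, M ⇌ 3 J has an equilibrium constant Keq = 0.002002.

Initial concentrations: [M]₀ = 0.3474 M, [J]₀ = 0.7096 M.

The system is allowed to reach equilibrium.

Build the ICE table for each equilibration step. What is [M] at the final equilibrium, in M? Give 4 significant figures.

Q₀ = 1.029 vs Keq = 0.002002 ⇒ Q>K, reverse
Step 1:
                   M          J
  I           0.3474     0.7096
  C           0.2021    -0.6064
  E           0.5495     0.1032
  solve Keq expr → x = -0.2021; check Q = 0.002002

[M]_eq = 0.5495 M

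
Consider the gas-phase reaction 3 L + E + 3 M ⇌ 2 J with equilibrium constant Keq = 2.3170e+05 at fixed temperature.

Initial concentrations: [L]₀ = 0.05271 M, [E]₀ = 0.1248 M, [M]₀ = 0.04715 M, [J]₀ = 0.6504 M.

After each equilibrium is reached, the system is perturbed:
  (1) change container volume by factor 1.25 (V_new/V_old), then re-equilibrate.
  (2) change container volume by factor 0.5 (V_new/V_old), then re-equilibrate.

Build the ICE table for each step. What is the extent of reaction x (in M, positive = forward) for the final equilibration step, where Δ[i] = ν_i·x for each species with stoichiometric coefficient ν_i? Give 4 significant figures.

Q₀ = 2.2081e+08 vs Keq = 2.3170e+05 ⇒ Q>K, reverse
Step 1:
                  L         E         M         J
  init      0.05271    0.1248   0.04715    0.6504
  Δ         0.09558   0.03186   0.09558  -0.06372
  eq         0.1483    0.1567    0.1427    0.5867
  solve Keq expr → x = -0.03186; check Q = 2.3170e+05
Then change container volume by factor 1.25 (V_new/V_old).
Step 2:
                  L         E         M         J
  init       0.1186    0.1253    0.1142    0.4693
  Δ         0.02111  0.007037   0.02111  -0.01407
  eq         0.1397    0.1324    0.1353    0.4553
  solve Keq expr → x = -0.007037; check Q = 2.3170e+05
Then change container volume by factor 0.5 (V_new/V_old).
Step 3:
                  L         E         M         J
  init       0.2795    0.2647    0.2706    0.9105
  Δ         -0.1124  -0.03748   -0.1124   0.07495
  eq         0.1671    0.2273    0.1582    0.9855
  solve Keq expr → x = 0.03748; check Q = 2.3170e+05

x = 0.03748 M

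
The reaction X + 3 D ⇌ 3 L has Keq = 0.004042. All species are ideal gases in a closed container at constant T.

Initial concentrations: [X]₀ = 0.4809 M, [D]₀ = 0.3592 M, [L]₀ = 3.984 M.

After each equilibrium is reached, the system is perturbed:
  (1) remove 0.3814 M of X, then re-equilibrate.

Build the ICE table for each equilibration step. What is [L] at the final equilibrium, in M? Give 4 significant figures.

[L]_eq = 0.6313 M

Q₀ = 2837 vs Keq = 0.004042 ⇒ Q>K, reverse
Step 1:
                   X          D          L
  I           0.4809     0.3592      3.984
  C            1.101      3.304     -3.304
  E            1.582      3.663       0.68
  solve Keq expr → x = -1.101; check Q = 0.004042
Then remove 0.3814 M of X.
Step 2:
                   X          D          L
  I            1.201      3.663       0.68
  C          0.01622    0.04867   -0.04867
  E            1.217      3.712     0.6313
  solve Keq expr → x = -0.01622; check Q = 0.004042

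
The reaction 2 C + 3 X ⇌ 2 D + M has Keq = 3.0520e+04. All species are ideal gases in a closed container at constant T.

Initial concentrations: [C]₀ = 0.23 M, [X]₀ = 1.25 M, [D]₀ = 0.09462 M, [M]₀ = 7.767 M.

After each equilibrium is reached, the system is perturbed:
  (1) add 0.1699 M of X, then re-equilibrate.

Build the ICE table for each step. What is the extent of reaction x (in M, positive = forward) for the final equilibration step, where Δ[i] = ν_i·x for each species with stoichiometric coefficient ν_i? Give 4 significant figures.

x = 6.4621e-04 M

Q₀ = 0.673 vs Keq = 3.0520e+04 ⇒ Q<K, forward
Step 1:
                   C          X          D          M
  init          0.23       1.25    0.09462      7.767
  Δ          -0.2241    -0.3362     0.2241     0.1121
  eq        0.005863     0.9138     0.3188      7.879
  solve Keq expr → x = 0.1121; check Q = 3.0520e+04
Then add 0.1699 M of X.
Step 2:
                   C          X          D          M
  init      0.005863      1.084     0.3188      7.879
  Δ        -0.001292  -0.001939   0.001292 6.4621e-04
  eq        0.004571      1.082       0.32       7.88
  solve Keq expr → x = 6.4621e-04; check Q = 3.0520e+04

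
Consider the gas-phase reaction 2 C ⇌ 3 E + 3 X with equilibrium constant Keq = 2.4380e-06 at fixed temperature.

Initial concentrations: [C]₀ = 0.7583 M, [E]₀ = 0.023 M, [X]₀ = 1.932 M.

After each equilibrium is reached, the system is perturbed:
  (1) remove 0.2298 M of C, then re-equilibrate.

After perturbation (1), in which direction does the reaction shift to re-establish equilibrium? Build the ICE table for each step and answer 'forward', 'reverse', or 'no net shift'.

Direction: reverse

Q₀ = 1.5259e-04 vs Keq = 2.4380e-06 ⇒ Q>K, reverse
Step 1:
                  C         E         X
  init       0.7583     0.023     1.932
  Δ          0.0114   -0.0171   -0.0171
  eq         0.7697  0.005903     1.915
  solve Keq expr → x = -0.005699; check Q = 2.4380e-06
Then remove 0.2298 M of C.
Step 2:
                  C         E         X
  init       0.5399  0.005903     1.915
  Δ       8.2341e-04 -0.001235 -0.001235
  eq         0.5407  0.004668     1.914
  solve Keq expr → x = -4.1170e-04; check Q = 2.4380e-06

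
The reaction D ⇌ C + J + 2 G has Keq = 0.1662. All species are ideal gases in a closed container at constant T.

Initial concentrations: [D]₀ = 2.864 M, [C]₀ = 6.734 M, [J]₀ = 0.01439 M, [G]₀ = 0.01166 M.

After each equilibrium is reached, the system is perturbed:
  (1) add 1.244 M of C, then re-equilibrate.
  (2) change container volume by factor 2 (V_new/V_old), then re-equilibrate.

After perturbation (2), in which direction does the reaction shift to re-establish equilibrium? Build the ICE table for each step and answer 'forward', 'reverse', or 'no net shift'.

Direction: forward

Q₀ = 4.6000e-06 vs Keq = 0.1662 ⇒ Q<K, forward
Step 1:
                    D           C           J           G
  Initial       2.864       6.734     0.01439     0.01166
  Change      -0.2413      0.2413      0.2413      0.4827
  Equil         2.623       6.975      0.2557      0.4943
  solve Keq expr → x = 0.2413; check Q = 0.1662
Then add 1.244 M of C.
Step 2:
                    D           C           J           G
  Initial       2.623       8.219      0.2557      0.4943
  Change       0.0128     -0.0128     -0.0128     -0.0256
  Equil         2.635       8.207      0.2429      0.4687
  solve Keq expr → x = -0.0128; check Q = 0.1662
Then change container volume by factor 2 (V_new/V_old).
Step 3:
                    D           C           J           G
  Initial       1.318       4.103      0.1215      0.2344
  Change      -0.1098      0.1098      0.1098      0.2196
  Equil         1.208       4.213      0.2313      0.4539
  solve Keq expr → x = 0.1098; check Q = 0.1662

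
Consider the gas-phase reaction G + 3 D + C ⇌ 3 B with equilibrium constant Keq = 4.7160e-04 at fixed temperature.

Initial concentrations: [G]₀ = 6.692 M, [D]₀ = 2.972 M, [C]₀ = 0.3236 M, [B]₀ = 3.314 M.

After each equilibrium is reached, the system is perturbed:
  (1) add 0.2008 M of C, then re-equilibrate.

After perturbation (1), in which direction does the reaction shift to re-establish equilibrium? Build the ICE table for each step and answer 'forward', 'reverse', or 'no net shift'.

Direction: forward

Q₀ = 0.6402 vs Keq = 4.7160e-04 ⇒ Q>K, reverse
Step 1:
                   G          D          C          B
  I            6.692      2.972     0.3236      3.314
  C           0.8168       2.45     0.8168      -2.45
  E            7.509      5.422       1.14     0.8635
  solve Keq expr → x = -0.8168; check Q = 4.7160e-04
Then add 0.2008 M of C.
Step 2:
                   G          D          C          B
  I            7.509      5.422      1.341     0.8635
  C         -0.01272   -0.03817   -0.01272    0.03817
  E            7.496      5.384      1.329     0.9017
  solve Keq expr → x = 0.01272; check Q = 4.7160e-04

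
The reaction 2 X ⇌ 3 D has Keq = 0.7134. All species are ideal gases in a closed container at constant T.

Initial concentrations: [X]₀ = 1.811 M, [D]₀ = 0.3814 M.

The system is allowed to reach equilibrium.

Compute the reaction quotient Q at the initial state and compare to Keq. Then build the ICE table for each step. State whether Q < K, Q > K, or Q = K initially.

Q₀ = 0.01692 vs Keq = 0.7134 ⇒ Q<K, forward
Step 1:
                  X         D
  Initial     1.811    0.3814
  Change    -0.4701    0.7051
  Equil       1.341     1.087
  solve Keq expr → x = 0.235; check Q = 0.7134

Q₀ = 0.01692; Q < K (proceeds forward)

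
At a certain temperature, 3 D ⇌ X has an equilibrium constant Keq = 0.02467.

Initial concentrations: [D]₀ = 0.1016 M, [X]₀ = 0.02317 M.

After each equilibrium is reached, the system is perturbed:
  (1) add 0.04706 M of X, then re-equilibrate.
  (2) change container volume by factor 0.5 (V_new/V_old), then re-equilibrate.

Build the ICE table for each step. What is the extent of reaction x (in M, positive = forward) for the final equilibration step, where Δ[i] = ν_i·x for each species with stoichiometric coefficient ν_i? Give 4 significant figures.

Q₀ = 22.09 vs Keq = 0.02467 ⇒ Q>K, reverse
Step 1:
                   D          X
  I           0.1016    0.02317
  C          0.06914   -0.02305
  E           0.1707 1.2280e-04
  solve Keq expr → x = -0.02305; check Q = 0.02467
Then add 0.04706 M of X.
Step 2:
                   D          X
  I           0.1707    0.04718
  C           0.1393   -0.04645
  E           0.3101 7.3554e-04
  solve Keq expr → x = -0.04645; check Q = 0.02467
Then change container volume by factor 0.5 (V_new/V_old).
Step 3:
                   D          X
  I           0.6202   0.001471
  C         -0.01222   0.004072
  E           0.6079   0.005543
  solve Keq expr → x = 0.004072; check Q = 0.02467

x = 0.004072 M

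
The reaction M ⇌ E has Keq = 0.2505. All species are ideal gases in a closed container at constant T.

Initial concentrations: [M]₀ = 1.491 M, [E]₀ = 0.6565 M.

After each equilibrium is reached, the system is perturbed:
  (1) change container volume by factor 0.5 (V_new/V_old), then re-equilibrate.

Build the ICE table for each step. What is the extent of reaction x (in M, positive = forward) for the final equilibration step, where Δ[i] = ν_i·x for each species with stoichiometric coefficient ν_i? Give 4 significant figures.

Q₀ = 0.4403 vs Keq = 0.2505 ⇒ Q>K, reverse
Step 1:
                  M         E
  init        1.491    0.6565
  Δ          0.2263   -0.2263
  eq          1.717    0.4302
  solve Keq expr → x = -0.2263; check Q = 0.2505
Then change container volume by factor 0.5 (V_new/V_old).
Step 2:
                  M         E
  init        3.435    0.8604
  Δ               0         0
  eq          3.435    0.8604
  solve Keq expr → x = 0; check Q = 0.2505

x = 0 M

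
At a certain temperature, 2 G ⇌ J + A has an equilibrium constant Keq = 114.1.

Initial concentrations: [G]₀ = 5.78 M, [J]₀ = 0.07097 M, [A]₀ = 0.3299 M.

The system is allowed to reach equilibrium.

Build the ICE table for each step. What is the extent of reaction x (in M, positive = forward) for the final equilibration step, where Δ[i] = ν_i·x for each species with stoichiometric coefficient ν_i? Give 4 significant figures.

x = 2.752 M

Q₀ = 7.0081e-04 vs Keq = 114.1 ⇒ Q<K, forward
Step 1:
                    G           J           A
  Initial        5.78     0.07097      0.3299
  Change       -5.504       2.752       2.752
  Equil        0.2761       2.823       3.082
  solve Keq expr → x = 2.752; check Q = 114.1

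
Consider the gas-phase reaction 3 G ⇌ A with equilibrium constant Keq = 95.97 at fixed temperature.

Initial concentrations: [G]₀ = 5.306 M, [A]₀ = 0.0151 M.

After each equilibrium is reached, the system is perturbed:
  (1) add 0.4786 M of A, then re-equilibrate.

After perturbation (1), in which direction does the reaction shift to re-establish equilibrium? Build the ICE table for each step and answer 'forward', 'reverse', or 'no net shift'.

Q₀ = 1.0108e-04 vs Keq = 95.97 ⇒ Q<K, forward
Step 1:
                  G         A
  init        5.306    0.0151
  Δ          -5.045     1.682
  eq         0.2605     1.697
  solve Keq expr → x = 1.682; check Q = 95.97
Then add 0.4786 M of A.
Step 2:
                  G         A
  init       0.2605     2.176
  Δ         0.02217 -0.007391
  eq         0.2827     2.168
  solve Keq expr → x = -0.007391; check Q = 95.97

Direction: reverse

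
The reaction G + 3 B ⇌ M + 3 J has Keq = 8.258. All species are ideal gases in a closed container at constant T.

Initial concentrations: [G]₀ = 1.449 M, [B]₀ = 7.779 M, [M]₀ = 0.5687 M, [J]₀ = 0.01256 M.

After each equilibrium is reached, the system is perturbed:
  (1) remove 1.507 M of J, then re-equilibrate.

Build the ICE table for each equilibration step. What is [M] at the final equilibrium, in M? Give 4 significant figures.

[M]_eq = 1.935 M

Q₀ = 1.6520e-09 vs Keq = 8.258 ⇒ Q<K, forward
Step 1:
                    G           B           M           J
  init          1.449       7.779      0.5687     0.01256
  Δ             -1.26       -3.78        1.26        3.78
  eq           0.1889       3.999       1.829       3.793
  solve Keq expr → x = 1.26; check Q = 8.258
Then remove 1.507 M of J.
Step 2:
                    G           B           M           J
  init         0.1889       3.999       1.829       2.286
  Δ            -0.106      -0.318       0.106       0.318
  eq          0.08293       3.681       1.935       2.604
  solve Keq expr → x = 0.106; check Q = 8.258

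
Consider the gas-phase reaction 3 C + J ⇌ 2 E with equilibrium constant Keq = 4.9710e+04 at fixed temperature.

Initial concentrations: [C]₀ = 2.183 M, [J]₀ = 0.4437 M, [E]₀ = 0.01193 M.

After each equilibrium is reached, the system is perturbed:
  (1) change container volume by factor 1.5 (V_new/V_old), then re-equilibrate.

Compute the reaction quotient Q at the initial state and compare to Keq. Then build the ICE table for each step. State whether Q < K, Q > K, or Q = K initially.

Q₀ = 3.0834e-05 vs Keq = 4.9710e+04 ⇒ Q<K, forward
Step 1:
                   C          J          E
  Initial      2.183     0.4437    0.01193
  Change      -1.331    -0.4437     0.8873
  Equil        0.852 2.6306e-05     0.8993
  solve Keq expr → x = 0.4437; check Q = 4.9710e+04
Then change container volume by factor 1.5 (V_new/V_old).
Step 2:
                   C          J          E
  Initial      0.568 1.7537e-05     0.5995
  Change  6.5707e-05 2.1902e-05 -4.3805e-05
  Equil       0.5681 3.9440e-05     0.5995
  solve Keq expr → x = -2.1902e-05; check Q = 4.9710e+04

Q₀ = 3.0834e-05; Q < K (proceeds forward)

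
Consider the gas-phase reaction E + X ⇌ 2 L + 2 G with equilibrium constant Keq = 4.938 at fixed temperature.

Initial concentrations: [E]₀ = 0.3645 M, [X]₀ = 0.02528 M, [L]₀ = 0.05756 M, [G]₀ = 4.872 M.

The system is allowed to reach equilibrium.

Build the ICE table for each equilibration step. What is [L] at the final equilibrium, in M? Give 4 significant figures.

Q₀ = 8.535 vs Keq = 4.938 ⇒ Q>K, reverse
Step 1:
                   E          X          L          G
  init        0.3645    0.02528    0.05756      4.872
  Δ         0.004728   0.004728  -0.009456  -0.009456
  eq          0.3692    0.03001     0.0481      4.863
  solve Keq expr → x = -0.004728; check Q = 4.938

[L]_eq = 0.0481 M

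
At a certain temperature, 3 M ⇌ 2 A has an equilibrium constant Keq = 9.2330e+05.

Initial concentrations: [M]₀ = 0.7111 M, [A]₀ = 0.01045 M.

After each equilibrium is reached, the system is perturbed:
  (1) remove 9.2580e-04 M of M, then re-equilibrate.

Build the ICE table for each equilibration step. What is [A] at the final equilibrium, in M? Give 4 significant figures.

[A]_eq = 0.4797 M

Q₀ = 3.0370e-04 vs Keq = 9.2330e+05 ⇒ Q<K, forward
Step 1:
                  M         A
  init       0.7111   0.01045
  Δ         -0.7048    0.4699
  eq       0.006299    0.4803
  solve Keq expr → x = 0.2349; check Q = 9.2330e+05
Then remove 9.2580e-04 M of M.
Step 2:
                  M         A
  init     0.005373    0.4803
  Δ       9.2043e-04 -6.1362e-04
  eq       0.006293    0.4797
  solve Keq expr → x = -3.0681e-04; check Q = 9.2330e+05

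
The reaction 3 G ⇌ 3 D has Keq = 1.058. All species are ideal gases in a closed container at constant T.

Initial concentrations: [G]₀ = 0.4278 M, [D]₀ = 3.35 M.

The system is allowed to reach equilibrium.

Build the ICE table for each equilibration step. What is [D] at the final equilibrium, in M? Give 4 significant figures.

Q₀ = 480.2 vs Keq = 1.058 ⇒ Q>K, reverse
Step 1:
                  G         D
  I          0.4278      3.35
  C           1.443    -1.443
  E           1.871     1.907
  solve Keq expr → x = -0.4811; check Q = 1.058

[D]_eq = 1.907 M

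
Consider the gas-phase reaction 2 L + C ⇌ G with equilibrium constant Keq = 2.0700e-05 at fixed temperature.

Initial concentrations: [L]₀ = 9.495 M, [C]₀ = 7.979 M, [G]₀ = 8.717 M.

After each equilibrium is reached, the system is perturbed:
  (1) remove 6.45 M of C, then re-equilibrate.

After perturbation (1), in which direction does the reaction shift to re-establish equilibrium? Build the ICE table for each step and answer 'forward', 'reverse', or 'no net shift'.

Q₀ = 0.01212 vs Keq = 2.0700e-05 ⇒ Q>K, reverse
Step 1:
                   L          C          G
  Initial      9.495      7.979      8.717
  Change       16.96      8.479     -8.479
  Equil        26.45      16.46     0.2384
  solve Keq expr → x = -8.479; check Q = 2.0700e-05
Then remove 6.45 M of C.
Step 2:
                   L          C          G
  Initial      26.45      10.01     0.2384
  Change      0.1802    0.09012   -0.09012
  Equil        26.63       10.1     0.1483
  solve Keq expr → x = -0.09012; check Q = 2.0700e-05

Direction: reverse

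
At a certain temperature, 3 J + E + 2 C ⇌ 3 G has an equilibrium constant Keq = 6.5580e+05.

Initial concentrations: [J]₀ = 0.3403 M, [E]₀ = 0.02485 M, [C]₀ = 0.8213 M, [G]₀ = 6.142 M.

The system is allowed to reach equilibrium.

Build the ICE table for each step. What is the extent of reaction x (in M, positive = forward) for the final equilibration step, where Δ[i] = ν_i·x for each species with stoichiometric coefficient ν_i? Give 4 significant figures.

Q₀ = 3.5076e+05 vs Keq = 6.5580e+05 ⇒ Q<K, forward
Step 1:
                    J           E           C           G
  Initial      0.3403     0.02485      0.8213       6.142
  Change     -0.02293   -0.007645    -0.01529     0.02293
  Equil        0.3174     0.01721       0.806       6.165
  solve Keq expr → x = 0.007645; check Q = 6.5580e+05

x = 0.007645 M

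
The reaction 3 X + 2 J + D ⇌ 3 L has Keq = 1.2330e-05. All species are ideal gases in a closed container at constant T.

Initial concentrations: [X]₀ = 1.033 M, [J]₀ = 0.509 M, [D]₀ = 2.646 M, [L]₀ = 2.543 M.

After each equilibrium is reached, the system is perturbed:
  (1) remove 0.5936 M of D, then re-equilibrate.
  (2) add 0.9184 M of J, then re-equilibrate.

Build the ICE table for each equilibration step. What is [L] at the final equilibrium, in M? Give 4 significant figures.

[L]_eq = 0.2261 M

Q₀ = 21.76 vs Keq = 1.2330e-05 ⇒ Q>K, reverse
Step 1:
                   X          J          D          L
  init         1.033      0.509      2.646      2.543
  Δ            2.351      1.567     0.7837     -2.351
  eq           3.384      2.076       3.43     0.1919
  solve Keq expr → x = -0.7837; check Q = 1.2330e-05
Then remove 0.5936 M of D.
Step 2:
                   X          J          D          L
  init         3.384      2.076      2.836     0.1919
  Δ          0.01072   0.007145   0.003573   -0.01072
  eq           3.395      2.084       2.84     0.1812
  solve Keq expr → x = -0.003573; check Q = 1.2330e-05
Then add 0.9184 M of J.
Step 3:
                   X          J          D          L
  init         3.395      3.002       2.84     0.1812
  Δ         -0.04496   -0.02997   -0.01499    0.04496
  eq            3.35      2.972      2.825     0.2261
  solve Keq expr → x = 0.01499; check Q = 1.2330e-05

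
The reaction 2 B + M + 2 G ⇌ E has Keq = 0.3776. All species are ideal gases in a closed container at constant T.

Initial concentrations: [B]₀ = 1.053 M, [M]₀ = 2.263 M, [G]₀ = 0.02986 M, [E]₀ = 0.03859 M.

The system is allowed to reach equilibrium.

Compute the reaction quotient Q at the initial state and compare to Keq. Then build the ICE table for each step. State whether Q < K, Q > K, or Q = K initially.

Q₀ = 17.25 vs Keq = 0.3776 ⇒ Q>K, reverse
Step 1:
                   B          M          G          E
  I            1.053      2.263    0.02986    0.03859
  C           0.0599    0.02995     0.0599   -0.02995
  E            1.113      2.293    0.08976    0.00864
  solve Keq expr → x = -0.02995; check Q = 0.3776

Q₀ = 17.25; Q > K (proceeds reverse)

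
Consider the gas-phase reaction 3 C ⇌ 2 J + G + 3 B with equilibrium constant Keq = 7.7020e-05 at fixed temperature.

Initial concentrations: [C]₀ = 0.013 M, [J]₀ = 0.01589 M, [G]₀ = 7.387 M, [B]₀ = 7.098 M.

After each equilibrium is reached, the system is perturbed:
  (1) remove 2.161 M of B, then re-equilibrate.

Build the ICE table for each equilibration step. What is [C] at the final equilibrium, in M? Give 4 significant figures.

Q₀ = 3.0359e+05 vs Keq = 7.7020e-05 ⇒ Q>K, reverse
Step 1:
                  C         J         G         B
  init        0.013   0.01589     7.387     7.098
  Δ         0.02383  -0.01589 -0.007944  -0.02383
  eq        0.03683 1.2138e-06     7.379     7.074
  solve Keq expr → x = -0.007944; check Q = 7.7020e-05
Then remove 2.161 M of B.
Step 2:
                  C         J         G         B
  init      0.03683 1.2138e-06     7.379     4.913
  Δ       -1.3248e-06 8.8318e-07 4.4159e-07 1.3248e-06
  eq        0.03683 2.0970e-06     7.379     4.913
  solve Keq expr → x = 4.4159e-07; check Q = 7.7020e-05

[C]_eq = 0.03683 M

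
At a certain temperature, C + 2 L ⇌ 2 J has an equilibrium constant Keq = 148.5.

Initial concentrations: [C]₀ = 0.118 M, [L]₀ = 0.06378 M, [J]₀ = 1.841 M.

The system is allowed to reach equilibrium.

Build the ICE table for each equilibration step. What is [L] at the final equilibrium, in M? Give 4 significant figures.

Q₀ = 7061 vs Keq = 148.5 ⇒ Q>K, reverse
Step 1:
                    C           L           J
  Initial       0.118     0.06378       1.841
  Change       0.1082      0.2165     -0.2165
  Equil        0.2262      0.2803       1.625
  solve Keq expr → x = -0.1082; check Q = 148.5

[L]_eq = 0.2803 M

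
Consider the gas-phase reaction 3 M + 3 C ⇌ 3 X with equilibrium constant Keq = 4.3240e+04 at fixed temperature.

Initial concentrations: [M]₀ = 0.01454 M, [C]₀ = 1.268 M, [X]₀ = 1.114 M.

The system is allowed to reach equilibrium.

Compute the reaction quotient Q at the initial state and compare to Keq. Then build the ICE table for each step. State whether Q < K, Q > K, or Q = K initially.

Q₀ = 2.2060e+05 vs Keq = 4.3240e+04 ⇒ Q>K, reverse
Step 1:
                   M          C          X
  init       0.01454      1.268      1.114
  Δ          0.01007    0.01007   -0.01007
  eq         0.02461      1.278      1.104
  solve Keq expr → x = -0.003356; check Q = 4.3240e+04

Q₀ = 2.2060e+05; Q > K (proceeds reverse)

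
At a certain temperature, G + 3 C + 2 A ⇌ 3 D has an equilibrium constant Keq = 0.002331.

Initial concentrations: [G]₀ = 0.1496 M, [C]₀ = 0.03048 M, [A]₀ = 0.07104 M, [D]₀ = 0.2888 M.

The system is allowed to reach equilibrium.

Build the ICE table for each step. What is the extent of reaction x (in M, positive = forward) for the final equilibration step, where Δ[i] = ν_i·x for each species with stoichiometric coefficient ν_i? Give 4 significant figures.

Q₀ = 1.1267e+06 vs Keq = 0.002331 ⇒ Q>K, reverse
Step 1:
                   G          C          A          D
  init        0.1496    0.03048    0.07104     0.2888
  Δ          0.09283     0.2785     0.1857    -0.2785
  eq          0.2424      0.309     0.2567    0.01032
  solve Keq expr → x = -0.09283; check Q = 0.002331

x = -0.09283 M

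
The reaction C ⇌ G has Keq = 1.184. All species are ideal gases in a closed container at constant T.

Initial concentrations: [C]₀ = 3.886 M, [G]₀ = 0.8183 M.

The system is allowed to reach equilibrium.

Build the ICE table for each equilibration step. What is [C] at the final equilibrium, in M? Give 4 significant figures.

Q₀ = 0.2106 vs Keq = 1.184 ⇒ Q<K, forward
Step 1:
                   C          G
  I            3.886     0.8183
  C           -1.732      1.732
  E            2.154       2.55
  solve Keq expr → x = 1.732; check Q = 1.184

[C]_eq = 2.154 M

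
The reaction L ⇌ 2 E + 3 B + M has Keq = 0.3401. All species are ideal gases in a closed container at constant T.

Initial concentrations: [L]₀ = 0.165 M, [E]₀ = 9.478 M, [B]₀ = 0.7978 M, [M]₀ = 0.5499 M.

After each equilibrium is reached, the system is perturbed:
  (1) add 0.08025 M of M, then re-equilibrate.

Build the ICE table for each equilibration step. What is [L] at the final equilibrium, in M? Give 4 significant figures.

Q₀ = 152 vs Keq = 0.3401 ⇒ Q>K, reverse
Step 1:
                  L         E         B         M
  Initial     0.165     9.478    0.7978    0.5499
  Change     0.2105   -0.4211   -0.6316   -0.2105
  Equil      0.3755     9.057    0.1662    0.3394
  solve Keq expr → x = -0.2105; check Q = 0.3401
Then add 0.08025 M of M.
Step 2:
                  L         E         B         M
  Initial    0.3755     9.057    0.1662    0.4196
  Change   0.003456 -0.006913  -0.01037 -0.003456
  Equil       0.379      9.05    0.1558    0.4161
  solve Keq expr → x = -0.003456; check Q = 0.3401

[L]_eq = 0.379 M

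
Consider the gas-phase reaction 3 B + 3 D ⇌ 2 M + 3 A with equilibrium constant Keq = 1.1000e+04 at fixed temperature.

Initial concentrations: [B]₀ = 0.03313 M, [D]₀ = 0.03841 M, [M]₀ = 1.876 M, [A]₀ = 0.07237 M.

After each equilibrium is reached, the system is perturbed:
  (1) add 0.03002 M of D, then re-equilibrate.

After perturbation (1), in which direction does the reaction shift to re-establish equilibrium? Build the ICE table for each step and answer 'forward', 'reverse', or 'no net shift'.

Direction: forward

Q₀ = 6.4736e+05 vs Keq = 1.1000e+04 ⇒ Q>K, reverse
Step 1:
                   B          D          M          A
  I          0.03313    0.03841      1.876    0.07237
  C          0.02252    0.02252   -0.01502   -0.02252
  E          0.05565    0.06093      1.861    0.04985
  solve Keq expr → x = -0.007508; check Q = 1.1000e+04
Then add 0.03002 M of D.
Step 2:
                   B          D          M          A
  I          0.05565    0.09095      1.861    0.04985
  C        -0.008051  -0.008051   0.005367   0.008051
  E           0.0476     0.0829      1.866     0.0579
  solve Keq expr → x = 0.002684; check Q = 1.1000e+04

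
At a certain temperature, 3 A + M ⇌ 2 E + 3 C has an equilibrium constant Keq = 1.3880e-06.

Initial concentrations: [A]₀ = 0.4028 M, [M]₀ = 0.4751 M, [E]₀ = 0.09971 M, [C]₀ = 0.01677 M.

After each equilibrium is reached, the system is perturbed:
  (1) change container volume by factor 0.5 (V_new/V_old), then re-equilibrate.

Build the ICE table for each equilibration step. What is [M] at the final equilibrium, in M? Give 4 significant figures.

[M]_eq = 0.9525 M

Q₀ = 1.5102e-06 vs Keq = 1.3880e-06 ⇒ Q>K, reverse
Step 1:
                    A           M           E           C
  I            0.4028      0.4751     0.09971     0.01677
  C        4.1618e-04  1.3873e-04 -2.7745e-04 -4.1618e-04
  E            0.4032      0.4752     0.09943     0.01635
  solve Keq expr → x = -1.3873e-04; check Q = 1.3880e-06
Then change container volume by factor 0.5 (V_new/V_old).
Step 2:
                    A           M           E           C
  I            0.8064      0.9505      0.1989     0.03271
  C          0.006163    0.002054   -0.004109   -0.006163
  E            0.8126      0.9525      0.1948     0.02654
  solve Keq expr → x = -0.002054; check Q = 1.3880e-06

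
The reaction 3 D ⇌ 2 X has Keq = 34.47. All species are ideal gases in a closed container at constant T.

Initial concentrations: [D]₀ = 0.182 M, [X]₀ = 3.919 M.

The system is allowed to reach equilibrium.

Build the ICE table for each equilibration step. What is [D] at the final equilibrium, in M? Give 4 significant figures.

Q₀ = 2548 vs Keq = 34.47 ⇒ Q>K, reverse
Step 1:
                  D         X
  Initial     0.182     3.919
  Change     0.5347   -0.3565
  Equil      0.7167     3.563
  solve Keq expr → x = -0.1782; check Q = 34.47

[D]_eq = 0.7167 M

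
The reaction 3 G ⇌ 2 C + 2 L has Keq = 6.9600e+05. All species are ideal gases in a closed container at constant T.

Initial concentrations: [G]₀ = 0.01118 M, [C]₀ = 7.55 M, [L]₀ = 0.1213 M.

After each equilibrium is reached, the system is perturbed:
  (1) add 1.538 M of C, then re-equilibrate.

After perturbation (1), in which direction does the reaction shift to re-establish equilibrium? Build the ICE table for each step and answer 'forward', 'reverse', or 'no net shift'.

Direction: reverse

Q₀ = 6.0019e+05 vs Keq = 6.9600e+05 ⇒ Q<K, forward
Step 1:
                  G         C         L
  I         0.01118      7.55    0.1213
  C       -5.1801e-04 3.4534e-04 3.4534e-04
  E         0.01066      7.55    0.1216
  solve Keq expr → x = 1.7267e-04; check Q = 6.9600e+05
Then add 1.538 M of C.
Step 2:
                  G         C         L
  I         0.01066     9.088    0.1216
  C        0.001343 -8.9512e-04 -8.9512e-04
  E           0.012     9.087    0.1208
  solve Keq expr → x = -4.4756e-04; check Q = 6.9600e+05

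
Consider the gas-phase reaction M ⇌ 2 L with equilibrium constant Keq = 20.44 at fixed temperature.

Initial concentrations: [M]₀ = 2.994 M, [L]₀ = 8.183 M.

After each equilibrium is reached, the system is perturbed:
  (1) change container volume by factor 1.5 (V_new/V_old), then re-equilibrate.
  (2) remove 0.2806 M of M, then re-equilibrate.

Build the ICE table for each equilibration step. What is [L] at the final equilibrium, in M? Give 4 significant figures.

[L]_eq = 5.703 M

Q₀ = 22.37 vs Keq = 20.44 ⇒ Q>K, reverse
Step 1:
                    M           L
  init          2.994       8.183
  Δ            0.1093     -0.2186
  eq            3.103       7.964
  solve Keq expr → x = -0.1093; check Q = 20.44
Then change container volume by factor 1.5 (V_new/V_old).
Step 2:
                    M           L
  init          2.069        5.31
  Δ           -0.3279      0.6558
  eq            1.741       5.965
  solve Keq expr → x = 0.3279; check Q = 20.44
Then remove 0.2806 M of M.
Step 3:
                    M           L
  init           1.46       5.965
  Δ             0.131      -0.262
  eq            1.591       5.703
  solve Keq expr → x = -0.131; check Q = 20.44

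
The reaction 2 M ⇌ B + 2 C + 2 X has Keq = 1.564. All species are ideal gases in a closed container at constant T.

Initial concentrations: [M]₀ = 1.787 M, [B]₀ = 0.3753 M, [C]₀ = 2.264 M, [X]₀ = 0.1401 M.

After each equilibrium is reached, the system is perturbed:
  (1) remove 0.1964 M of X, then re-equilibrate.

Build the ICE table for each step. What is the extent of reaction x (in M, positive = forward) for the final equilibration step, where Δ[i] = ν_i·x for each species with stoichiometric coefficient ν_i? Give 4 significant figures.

Q₀ = 0.01182 vs Keq = 1.564 ⇒ Q<K, forward
Step 1:
                  M         B         C         X
  Initial     1.787    0.3753     2.264    0.1401
  Change    -0.5459     0.273    0.5459    0.5459
  Equil       1.241    0.6483      2.81     0.686
  solve Keq expr → x = 0.273; check Q = 1.564
Then remove 0.1964 M of X.
Step 2:
                  M         B         C         X
  Initial     1.241    0.6483      2.81    0.4896
  Change   -0.09857   0.04928   0.09857   0.09857
  Equil       1.143    0.6975     2.908    0.5882
  solve Keq expr → x = 0.04928; check Q = 1.564

x = 0.04928 M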